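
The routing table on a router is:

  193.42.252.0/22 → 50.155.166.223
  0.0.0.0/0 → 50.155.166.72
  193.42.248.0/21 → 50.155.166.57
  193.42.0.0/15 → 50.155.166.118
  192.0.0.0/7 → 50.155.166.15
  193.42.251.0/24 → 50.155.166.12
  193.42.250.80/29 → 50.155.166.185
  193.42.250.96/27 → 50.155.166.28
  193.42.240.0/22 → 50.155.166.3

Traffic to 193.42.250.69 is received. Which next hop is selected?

50.155.166.57

Routes whose prefix contains 193.42.250.69:
  0.0.0.0/0 (default, matches everything) -> 50.155.166.72
  192.0.0.0/7 (192.0.0.0 - 193.255.255.255) -> 50.155.166.15
  193.42.0.0/15 (193.42.0.0 - 193.43.255.255) -> 50.155.166.118
  193.42.248.0/21 (193.42.248.0 - 193.42.255.255) -> 50.155.166.57
More-specific entries that do NOT match:
  193.42.250.80/29 (193.42.250.80 - 193.42.250.87) does not contain 193.42.250.69
  193.42.250.96/27 (193.42.250.96 - 193.42.250.127) does not contain 193.42.250.69
  193.42.251.0/24 (193.42.251.0 - 193.42.251.255) does not contain 193.42.250.69
  193.42.252.0/22 (193.42.252.0 - 193.42.255.255) does not contain 193.42.250.69
  193.42.240.0/22 (193.42.240.0 - 193.42.243.255) does not contain 193.42.250.69
Longest matching prefix is /21 -> next hop 50.155.166.57.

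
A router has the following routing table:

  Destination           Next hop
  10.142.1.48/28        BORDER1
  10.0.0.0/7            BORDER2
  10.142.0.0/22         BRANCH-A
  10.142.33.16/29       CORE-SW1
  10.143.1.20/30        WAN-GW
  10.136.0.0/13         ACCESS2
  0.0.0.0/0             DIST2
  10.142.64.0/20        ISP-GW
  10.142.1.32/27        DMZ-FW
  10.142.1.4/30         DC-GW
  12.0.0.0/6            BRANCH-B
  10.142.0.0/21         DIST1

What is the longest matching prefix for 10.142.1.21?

10.142.0.0/22

Entries matching 10.142.1.21:
  0.0.0.0/0 (default, matches everything)
  10.0.0.0/7 (10.0.0.0 - 11.255.255.255)
  10.136.0.0/13 (10.136.0.0 - 10.143.255.255)
  10.142.0.0/21 (10.142.0.0 - 10.142.7.255)
  10.142.0.0/22 (10.142.0.0 - 10.142.3.255)
Most specific is 10.142.0.0/22.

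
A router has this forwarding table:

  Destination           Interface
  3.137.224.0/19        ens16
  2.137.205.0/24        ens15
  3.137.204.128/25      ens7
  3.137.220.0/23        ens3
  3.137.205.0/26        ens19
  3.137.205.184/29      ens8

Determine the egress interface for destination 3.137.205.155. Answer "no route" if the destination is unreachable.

No entry's prefix contains 3.137.205.155; there is no default route.

no route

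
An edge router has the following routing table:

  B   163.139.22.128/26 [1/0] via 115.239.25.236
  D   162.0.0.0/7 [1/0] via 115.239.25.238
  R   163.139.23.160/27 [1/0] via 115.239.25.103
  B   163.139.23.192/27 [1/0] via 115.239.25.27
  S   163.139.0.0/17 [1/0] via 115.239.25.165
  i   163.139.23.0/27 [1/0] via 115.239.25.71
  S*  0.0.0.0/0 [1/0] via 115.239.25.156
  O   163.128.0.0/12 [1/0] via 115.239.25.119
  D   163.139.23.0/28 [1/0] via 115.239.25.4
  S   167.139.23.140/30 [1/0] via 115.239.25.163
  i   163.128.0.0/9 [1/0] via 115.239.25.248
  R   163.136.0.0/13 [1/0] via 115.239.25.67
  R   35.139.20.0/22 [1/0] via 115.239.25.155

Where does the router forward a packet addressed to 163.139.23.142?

115.239.25.165

Routes whose prefix contains 163.139.23.142:
  0.0.0.0/0 (default, matches everything) -> 115.239.25.156
  162.0.0.0/7 (162.0.0.0 - 163.255.255.255) -> 115.239.25.238
  163.128.0.0/9 (163.128.0.0 - 163.255.255.255) -> 115.239.25.248
  163.128.0.0/12 (163.128.0.0 - 163.143.255.255) -> 115.239.25.119
  163.136.0.0/13 (163.136.0.0 - 163.143.255.255) -> 115.239.25.67
  163.139.0.0/17 (163.139.0.0 - 163.139.127.255) -> 115.239.25.165
More-specific entries that do NOT match:
  167.139.23.140/30 (167.139.23.140 - 167.139.23.143) does not contain 163.139.23.142
  163.139.23.0/28 (163.139.23.0 - 163.139.23.15) does not contain 163.139.23.142
  163.139.23.160/27 (163.139.23.160 - 163.139.23.191) does not contain 163.139.23.142
  163.139.23.192/27 (163.139.23.192 - 163.139.23.223) does not contain 163.139.23.142
  163.139.23.0/27 (163.139.23.0 - 163.139.23.31) does not contain 163.139.23.142
  163.139.22.128/26 (163.139.22.128 - 163.139.22.191) does not contain 163.139.23.142
  35.139.20.0/22 (35.139.20.0 - 35.139.23.255) does not contain 163.139.23.142
Longest matching prefix is /17 -> next hop 115.239.25.165.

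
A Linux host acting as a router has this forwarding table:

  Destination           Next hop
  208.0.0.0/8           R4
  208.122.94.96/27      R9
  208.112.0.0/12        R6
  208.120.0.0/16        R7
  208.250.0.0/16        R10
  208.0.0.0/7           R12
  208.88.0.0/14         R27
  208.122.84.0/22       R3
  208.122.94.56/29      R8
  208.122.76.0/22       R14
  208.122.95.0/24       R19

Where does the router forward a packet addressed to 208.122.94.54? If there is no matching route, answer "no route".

R6

Routes whose prefix contains 208.122.94.54:
  208.0.0.0/7 (208.0.0.0 - 209.255.255.255) -> R12
  208.0.0.0/8 (208.0.0.0 - 208.255.255.255) -> R4
  208.112.0.0/12 (208.112.0.0 - 208.127.255.255) -> R6
More-specific entries that do NOT match:
  208.122.94.56/29 (208.122.94.56 - 208.122.94.63) does not contain 208.122.94.54
  208.122.94.96/27 (208.122.94.96 - 208.122.94.127) does not contain 208.122.94.54
  208.122.95.0/24 (208.122.95.0 - 208.122.95.255) does not contain 208.122.94.54
  208.122.84.0/22 (208.122.84.0 - 208.122.87.255) does not contain 208.122.94.54
  208.122.76.0/22 (208.122.76.0 - 208.122.79.255) does not contain 208.122.94.54
  208.120.0.0/16 (208.120.0.0 - 208.120.255.255) does not contain 208.122.94.54
  208.250.0.0/16 (208.250.0.0 - 208.250.255.255) does not contain 208.122.94.54
  208.88.0.0/14 (208.88.0.0 - 208.91.255.255) does not contain 208.122.94.54
Longest matching prefix is /12 -> next hop R6.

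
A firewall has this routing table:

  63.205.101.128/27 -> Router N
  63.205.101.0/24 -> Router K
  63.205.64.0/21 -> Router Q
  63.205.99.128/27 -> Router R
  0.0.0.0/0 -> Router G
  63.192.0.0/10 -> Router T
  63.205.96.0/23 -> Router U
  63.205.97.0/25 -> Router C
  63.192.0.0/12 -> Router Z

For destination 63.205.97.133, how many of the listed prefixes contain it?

Prefixes containing 63.205.97.133:
  0.0.0.0/0 (default, matches everything)
  63.192.0.0/10 (63.192.0.0 - 63.255.255.255)
  63.192.0.0/12 (63.192.0.0 - 63.207.255.255)
  63.205.96.0/23 (63.205.96.0 - 63.205.97.255)
Total matching entries: 4.

4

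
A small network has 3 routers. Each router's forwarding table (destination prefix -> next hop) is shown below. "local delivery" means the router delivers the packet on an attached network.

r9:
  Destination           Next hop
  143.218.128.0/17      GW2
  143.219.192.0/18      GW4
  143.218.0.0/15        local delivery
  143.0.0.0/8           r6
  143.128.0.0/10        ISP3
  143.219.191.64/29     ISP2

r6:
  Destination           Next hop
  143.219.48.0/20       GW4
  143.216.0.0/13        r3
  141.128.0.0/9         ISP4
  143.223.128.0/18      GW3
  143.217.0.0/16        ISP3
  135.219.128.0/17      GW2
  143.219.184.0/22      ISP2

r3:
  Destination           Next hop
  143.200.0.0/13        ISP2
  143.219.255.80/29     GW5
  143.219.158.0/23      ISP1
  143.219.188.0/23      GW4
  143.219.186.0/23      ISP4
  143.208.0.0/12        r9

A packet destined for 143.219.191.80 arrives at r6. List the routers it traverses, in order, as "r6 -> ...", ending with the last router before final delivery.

At r6: longest match for 143.219.191.80 is 143.216.0.0/13 -> r3
At r3: longest match for 143.219.191.80 is 143.208.0.0/12 -> r9
At r9: longest match for 143.219.191.80 is 143.218.0.0/15 -> local delivery

r6 -> r3 -> r9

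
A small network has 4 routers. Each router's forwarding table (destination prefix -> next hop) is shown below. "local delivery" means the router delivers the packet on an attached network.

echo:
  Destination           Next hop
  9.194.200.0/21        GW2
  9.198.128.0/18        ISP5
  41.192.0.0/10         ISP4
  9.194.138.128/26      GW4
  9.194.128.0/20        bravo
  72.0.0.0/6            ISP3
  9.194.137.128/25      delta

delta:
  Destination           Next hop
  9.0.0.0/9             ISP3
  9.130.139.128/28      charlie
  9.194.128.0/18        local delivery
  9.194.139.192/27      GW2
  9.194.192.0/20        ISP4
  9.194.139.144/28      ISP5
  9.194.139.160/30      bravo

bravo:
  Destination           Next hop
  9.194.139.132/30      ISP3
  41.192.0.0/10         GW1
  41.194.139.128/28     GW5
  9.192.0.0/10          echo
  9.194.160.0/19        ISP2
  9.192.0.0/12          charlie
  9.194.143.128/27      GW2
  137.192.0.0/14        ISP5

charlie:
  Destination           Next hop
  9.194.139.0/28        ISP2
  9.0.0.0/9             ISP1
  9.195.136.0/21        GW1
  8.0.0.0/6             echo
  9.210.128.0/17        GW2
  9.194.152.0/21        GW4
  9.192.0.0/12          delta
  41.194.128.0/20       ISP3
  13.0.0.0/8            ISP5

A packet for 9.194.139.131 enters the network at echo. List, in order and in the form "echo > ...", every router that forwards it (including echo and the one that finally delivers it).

echo > bravo > charlie > delta

At echo: longest match for 9.194.139.131 is 9.194.128.0/20 -> bravo
At bravo: longest match for 9.194.139.131 is 9.192.0.0/12 -> charlie
At charlie: longest match for 9.194.139.131 is 9.192.0.0/12 -> delta
At delta: longest match for 9.194.139.131 is 9.194.128.0/18 -> local delivery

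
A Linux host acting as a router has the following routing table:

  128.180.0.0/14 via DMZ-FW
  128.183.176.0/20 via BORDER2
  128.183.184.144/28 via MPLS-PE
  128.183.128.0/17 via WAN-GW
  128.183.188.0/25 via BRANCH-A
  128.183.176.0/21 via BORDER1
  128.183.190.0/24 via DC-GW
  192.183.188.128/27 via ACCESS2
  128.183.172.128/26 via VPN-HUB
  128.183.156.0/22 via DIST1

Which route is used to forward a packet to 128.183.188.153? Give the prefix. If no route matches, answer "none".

128.183.176.0/20

Entries matching 128.183.188.153:
  128.180.0.0/14 (128.180.0.0 - 128.183.255.255)
  128.183.128.0/17 (128.183.128.0 - 128.183.255.255)
  128.183.176.0/20 (128.183.176.0 - 128.183.191.255)
Most specific is 128.183.176.0/20.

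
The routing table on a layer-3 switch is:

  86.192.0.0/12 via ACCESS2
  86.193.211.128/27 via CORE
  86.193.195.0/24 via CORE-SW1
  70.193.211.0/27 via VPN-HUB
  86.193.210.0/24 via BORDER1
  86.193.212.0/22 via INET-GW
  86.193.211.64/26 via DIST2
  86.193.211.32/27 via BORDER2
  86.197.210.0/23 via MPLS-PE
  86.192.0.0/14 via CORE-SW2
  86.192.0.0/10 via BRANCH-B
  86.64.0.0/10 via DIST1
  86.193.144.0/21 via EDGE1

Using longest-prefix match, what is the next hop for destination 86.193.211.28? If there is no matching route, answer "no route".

CORE-SW2

Routes whose prefix contains 86.193.211.28:
  86.192.0.0/10 (86.192.0.0 - 86.255.255.255) -> BRANCH-B
  86.192.0.0/12 (86.192.0.0 - 86.207.255.255) -> ACCESS2
  86.192.0.0/14 (86.192.0.0 - 86.195.255.255) -> CORE-SW2
More-specific entries that do NOT match:
  86.193.211.128/27 (86.193.211.128 - 86.193.211.159) does not contain 86.193.211.28
  70.193.211.0/27 (70.193.211.0 - 70.193.211.31) does not contain 86.193.211.28
  86.193.211.32/27 (86.193.211.32 - 86.193.211.63) does not contain 86.193.211.28
  86.193.211.64/26 (86.193.211.64 - 86.193.211.127) does not contain 86.193.211.28
  86.193.195.0/24 (86.193.195.0 - 86.193.195.255) does not contain 86.193.211.28
  86.193.210.0/24 (86.193.210.0 - 86.193.210.255) does not contain 86.193.211.28
  86.197.210.0/23 (86.197.210.0 - 86.197.211.255) does not contain 86.193.211.28
  86.193.212.0/22 (86.193.212.0 - 86.193.215.255) does not contain 86.193.211.28
  86.193.144.0/21 (86.193.144.0 - 86.193.151.255) does not contain 86.193.211.28
Longest matching prefix is /14 -> next hop CORE-SW2.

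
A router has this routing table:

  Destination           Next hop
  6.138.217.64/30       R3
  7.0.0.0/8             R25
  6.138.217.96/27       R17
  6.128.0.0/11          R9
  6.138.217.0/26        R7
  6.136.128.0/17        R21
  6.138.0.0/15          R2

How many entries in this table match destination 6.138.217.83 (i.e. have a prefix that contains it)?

Prefixes containing 6.138.217.83:
  6.128.0.0/11 (6.128.0.0 - 6.159.255.255)
  6.138.0.0/15 (6.138.0.0 - 6.139.255.255)
Total matching entries: 2.

2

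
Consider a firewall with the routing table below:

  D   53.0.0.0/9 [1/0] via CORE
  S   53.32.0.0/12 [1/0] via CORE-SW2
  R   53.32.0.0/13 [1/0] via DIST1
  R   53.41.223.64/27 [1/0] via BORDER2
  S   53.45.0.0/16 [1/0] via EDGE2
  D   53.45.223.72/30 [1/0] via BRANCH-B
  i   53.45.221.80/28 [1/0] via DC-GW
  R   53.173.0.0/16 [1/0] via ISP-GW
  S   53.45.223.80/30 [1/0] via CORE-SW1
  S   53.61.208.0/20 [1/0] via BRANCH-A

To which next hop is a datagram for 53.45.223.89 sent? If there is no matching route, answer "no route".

EDGE2

Routes whose prefix contains 53.45.223.89:
  53.0.0.0/9 (53.0.0.0 - 53.127.255.255) -> CORE
  53.32.0.0/12 (53.32.0.0 - 53.47.255.255) -> CORE-SW2
  53.45.0.0/16 (53.45.0.0 - 53.45.255.255) -> EDGE2
More-specific entries that do NOT match:
  53.45.223.72/30 (53.45.223.72 - 53.45.223.75) does not contain 53.45.223.89
  53.45.223.80/30 (53.45.223.80 - 53.45.223.83) does not contain 53.45.223.89
  53.45.221.80/28 (53.45.221.80 - 53.45.221.95) does not contain 53.45.223.89
  53.41.223.64/27 (53.41.223.64 - 53.41.223.95) does not contain 53.45.223.89
  53.61.208.0/20 (53.61.208.0 - 53.61.223.255) does not contain 53.45.223.89
Longest matching prefix is /16 -> next hop EDGE2.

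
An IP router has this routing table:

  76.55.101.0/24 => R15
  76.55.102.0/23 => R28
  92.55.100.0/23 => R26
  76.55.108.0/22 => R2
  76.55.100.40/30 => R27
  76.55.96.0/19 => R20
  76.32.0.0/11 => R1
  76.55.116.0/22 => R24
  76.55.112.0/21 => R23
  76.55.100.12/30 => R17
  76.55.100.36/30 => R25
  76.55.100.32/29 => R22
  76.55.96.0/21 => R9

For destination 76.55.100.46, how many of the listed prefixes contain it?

Prefixes containing 76.55.100.46:
  76.32.0.0/11 (76.32.0.0 - 76.63.255.255)
  76.55.96.0/19 (76.55.96.0 - 76.55.127.255)
  76.55.96.0/21 (76.55.96.0 - 76.55.103.255)
Total matching entries: 3.

3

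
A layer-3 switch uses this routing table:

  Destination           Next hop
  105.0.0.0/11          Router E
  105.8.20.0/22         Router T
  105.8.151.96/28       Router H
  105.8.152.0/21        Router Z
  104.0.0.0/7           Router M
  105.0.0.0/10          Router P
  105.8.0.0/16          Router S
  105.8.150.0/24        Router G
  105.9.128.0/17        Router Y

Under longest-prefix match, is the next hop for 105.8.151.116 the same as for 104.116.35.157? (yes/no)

105.8.151.116: longest match 105.8.0.0/16 -> Router S
104.116.35.157: longest match 104.0.0.0/7 -> Router M

no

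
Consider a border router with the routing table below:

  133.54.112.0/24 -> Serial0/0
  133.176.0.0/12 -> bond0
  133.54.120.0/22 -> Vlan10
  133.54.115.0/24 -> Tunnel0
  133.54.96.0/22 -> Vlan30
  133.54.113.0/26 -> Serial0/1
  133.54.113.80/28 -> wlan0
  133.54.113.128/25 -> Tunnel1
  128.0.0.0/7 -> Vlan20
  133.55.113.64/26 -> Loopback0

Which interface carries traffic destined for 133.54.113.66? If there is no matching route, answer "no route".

no route

No entry's prefix contains 133.54.113.66; there is no default route.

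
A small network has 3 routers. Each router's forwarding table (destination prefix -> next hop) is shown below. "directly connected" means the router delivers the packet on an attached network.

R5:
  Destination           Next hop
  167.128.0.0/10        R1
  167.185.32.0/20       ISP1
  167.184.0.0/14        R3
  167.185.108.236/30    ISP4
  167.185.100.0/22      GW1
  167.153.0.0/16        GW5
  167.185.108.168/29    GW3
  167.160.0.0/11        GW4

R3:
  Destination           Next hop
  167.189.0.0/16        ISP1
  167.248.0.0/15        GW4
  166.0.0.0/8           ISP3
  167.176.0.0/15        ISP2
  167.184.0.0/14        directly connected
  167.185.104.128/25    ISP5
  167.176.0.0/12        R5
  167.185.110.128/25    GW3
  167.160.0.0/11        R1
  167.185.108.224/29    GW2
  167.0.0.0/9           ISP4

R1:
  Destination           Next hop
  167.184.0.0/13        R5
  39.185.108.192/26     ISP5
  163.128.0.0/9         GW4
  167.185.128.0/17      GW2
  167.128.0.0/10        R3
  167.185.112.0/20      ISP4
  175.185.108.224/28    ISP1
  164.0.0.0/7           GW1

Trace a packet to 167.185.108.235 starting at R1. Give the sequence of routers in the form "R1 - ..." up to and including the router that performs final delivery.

At R1: longest match for 167.185.108.235 is 167.184.0.0/13 -> R5
At R5: longest match for 167.185.108.235 is 167.184.0.0/14 -> R3
At R3: longest match for 167.185.108.235 is 167.184.0.0/14 -> directly connected

R1 - R5 - R3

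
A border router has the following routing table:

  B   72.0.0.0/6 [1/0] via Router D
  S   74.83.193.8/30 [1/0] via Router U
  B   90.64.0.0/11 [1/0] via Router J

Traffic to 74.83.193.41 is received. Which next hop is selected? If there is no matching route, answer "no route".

Routes whose prefix contains 74.83.193.41:
  72.0.0.0/6 (72.0.0.0 - 75.255.255.255) -> Router D
More-specific entries that do NOT match:
  74.83.193.8/30 (74.83.193.8 - 74.83.193.11) does not contain 74.83.193.41
  90.64.0.0/11 (90.64.0.0 - 90.95.255.255) does not contain 74.83.193.41
Longest matching prefix is /6 -> next hop Router D.

Router D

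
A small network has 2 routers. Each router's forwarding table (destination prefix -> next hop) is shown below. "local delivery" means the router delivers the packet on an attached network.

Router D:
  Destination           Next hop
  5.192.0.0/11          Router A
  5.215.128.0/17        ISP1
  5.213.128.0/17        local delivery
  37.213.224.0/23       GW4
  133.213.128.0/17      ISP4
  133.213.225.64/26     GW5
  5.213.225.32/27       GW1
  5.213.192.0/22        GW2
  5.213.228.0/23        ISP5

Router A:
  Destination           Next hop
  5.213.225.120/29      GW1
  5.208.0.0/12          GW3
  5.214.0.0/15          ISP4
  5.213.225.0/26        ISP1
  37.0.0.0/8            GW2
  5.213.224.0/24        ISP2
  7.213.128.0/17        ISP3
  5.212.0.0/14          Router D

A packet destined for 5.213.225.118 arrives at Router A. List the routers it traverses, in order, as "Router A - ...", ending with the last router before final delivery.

Router A - Router D

At Router A: longest match for 5.213.225.118 is 5.212.0.0/14 -> Router D
At Router D: longest match for 5.213.225.118 is 5.213.128.0/17 -> local delivery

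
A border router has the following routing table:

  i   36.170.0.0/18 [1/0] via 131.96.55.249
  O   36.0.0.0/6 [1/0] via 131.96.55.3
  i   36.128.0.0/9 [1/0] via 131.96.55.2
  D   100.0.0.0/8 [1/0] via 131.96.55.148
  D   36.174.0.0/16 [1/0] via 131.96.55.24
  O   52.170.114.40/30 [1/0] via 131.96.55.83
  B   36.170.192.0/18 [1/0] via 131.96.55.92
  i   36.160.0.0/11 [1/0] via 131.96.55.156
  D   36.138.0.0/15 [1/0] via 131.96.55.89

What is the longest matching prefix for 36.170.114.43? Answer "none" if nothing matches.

36.160.0.0/11

Entries matching 36.170.114.43:
  36.0.0.0/6 (36.0.0.0 - 39.255.255.255)
  36.128.0.0/9 (36.128.0.0 - 36.255.255.255)
  36.160.0.0/11 (36.160.0.0 - 36.191.255.255)
Most specific is 36.160.0.0/11.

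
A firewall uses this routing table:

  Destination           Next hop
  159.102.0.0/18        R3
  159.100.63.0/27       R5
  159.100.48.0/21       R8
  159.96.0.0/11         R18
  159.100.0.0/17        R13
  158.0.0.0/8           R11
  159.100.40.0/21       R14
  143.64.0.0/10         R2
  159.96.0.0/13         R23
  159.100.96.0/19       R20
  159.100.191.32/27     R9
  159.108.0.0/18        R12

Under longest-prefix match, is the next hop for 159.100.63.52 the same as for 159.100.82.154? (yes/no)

159.100.63.52: longest match 159.100.0.0/17 -> R13
159.100.82.154: longest match 159.100.0.0/17 -> R13

yes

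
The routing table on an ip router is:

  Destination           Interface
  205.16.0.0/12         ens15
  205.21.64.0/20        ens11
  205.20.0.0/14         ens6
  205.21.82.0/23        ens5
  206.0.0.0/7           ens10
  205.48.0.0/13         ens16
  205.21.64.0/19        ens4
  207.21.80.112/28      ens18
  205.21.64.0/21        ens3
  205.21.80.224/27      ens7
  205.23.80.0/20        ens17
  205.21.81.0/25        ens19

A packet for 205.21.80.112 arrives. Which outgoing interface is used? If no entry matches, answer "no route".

Routes whose prefix contains 205.21.80.112:
  205.16.0.0/12 (205.16.0.0 - 205.31.255.255) -> ens15
  205.20.0.0/14 (205.20.0.0 - 205.23.255.255) -> ens6
  205.21.64.0/19 (205.21.64.0 - 205.21.95.255) -> ens4
More-specific entries that do NOT match:
  207.21.80.112/28 (207.21.80.112 - 207.21.80.127) does not contain 205.21.80.112
  205.21.80.224/27 (205.21.80.224 - 205.21.80.255) does not contain 205.21.80.112
  205.21.81.0/25 (205.21.81.0 - 205.21.81.127) does not contain 205.21.80.112
  205.21.82.0/23 (205.21.82.0 - 205.21.83.255) does not contain 205.21.80.112
  205.21.64.0/21 (205.21.64.0 - 205.21.71.255) does not contain 205.21.80.112
  205.21.64.0/20 (205.21.64.0 - 205.21.79.255) does not contain 205.21.80.112
  205.23.80.0/20 (205.23.80.0 - 205.23.95.255) does not contain 205.21.80.112
Longest matching prefix is /19 -> interface ens4.

ens4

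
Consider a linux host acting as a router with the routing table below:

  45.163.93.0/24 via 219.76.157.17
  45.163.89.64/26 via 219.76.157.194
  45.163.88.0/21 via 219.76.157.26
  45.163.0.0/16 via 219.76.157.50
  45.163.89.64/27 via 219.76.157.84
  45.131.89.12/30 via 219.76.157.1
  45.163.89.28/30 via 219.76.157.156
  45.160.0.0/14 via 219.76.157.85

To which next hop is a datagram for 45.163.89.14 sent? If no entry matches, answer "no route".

219.76.157.26

Routes whose prefix contains 45.163.89.14:
  45.160.0.0/14 (45.160.0.0 - 45.163.255.255) -> 219.76.157.85
  45.163.0.0/16 (45.163.0.0 - 45.163.255.255) -> 219.76.157.50
  45.163.88.0/21 (45.163.88.0 - 45.163.95.255) -> 219.76.157.26
More-specific entries that do NOT match:
  45.131.89.12/30 (45.131.89.12 - 45.131.89.15) does not contain 45.163.89.14
  45.163.89.28/30 (45.163.89.28 - 45.163.89.31) does not contain 45.163.89.14
  45.163.89.64/27 (45.163.89.64 - 45.163.89.95) does not contain 45.163.89.14
  45.163.89.64/26 (45.163.89.64 - 45.163.89.127) does not contain 45.163.89.14
  45.163.93.0/24 (45.163.93.0 - 45.163.93.255) does not contain 45.163.89.14
Longest matching prefix is /21 -> next hop 219.76.157.26.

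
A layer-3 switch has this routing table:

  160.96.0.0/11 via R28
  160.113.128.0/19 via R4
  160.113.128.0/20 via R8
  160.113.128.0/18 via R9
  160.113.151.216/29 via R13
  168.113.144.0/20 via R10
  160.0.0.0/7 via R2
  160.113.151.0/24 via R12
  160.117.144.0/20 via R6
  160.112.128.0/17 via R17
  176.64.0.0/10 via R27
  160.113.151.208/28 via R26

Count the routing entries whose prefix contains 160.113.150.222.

4

Prefixes containing 160.113.150.222:
  160.0.0.0/7 (160.0.0.0 - 161.255.255.255)
  160.96.0.0/11 (160.96.0.0 - 160.127.255.255)
  160.113.128.0/18 (160.113.128.0 - 160.113.191.255)
  160.113.128.0/19 (160.113.128.0 - 160.113.159.255)
Total matching entries: 4.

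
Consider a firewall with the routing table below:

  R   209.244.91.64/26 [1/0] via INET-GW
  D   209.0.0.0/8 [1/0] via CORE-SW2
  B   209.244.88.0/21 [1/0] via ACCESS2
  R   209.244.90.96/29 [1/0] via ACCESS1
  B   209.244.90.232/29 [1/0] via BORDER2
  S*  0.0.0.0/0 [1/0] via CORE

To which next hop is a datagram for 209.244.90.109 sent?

Routes whose prefix contains 209.244.90.109:
  0.0.0.0/0 (default, matches everything) -> CORE
  209.0.0.0/8 (209.0.0.0 - 209.255.255.255) -> CORE-SW2
  209.244.88.0/21 (209.244.88.0 - 209.244.95.255) -> ACCESS2
More-specific entries that do NOT match:
  209.244.90.96/29 (209.244.90.96 - 209.244.90.103) does not contain 209.244.90.109
  209.244.90.232/29 (209.244.90.232 - 209.244.90.239) does not contain 209.244.90.109
  209.244.91.64/26 (209.244.91.64 - 209.244.91.127) does not contain 209.244.90.109
Longest matching prefix is /21 -> next hop ACCESS2.

ACCESS2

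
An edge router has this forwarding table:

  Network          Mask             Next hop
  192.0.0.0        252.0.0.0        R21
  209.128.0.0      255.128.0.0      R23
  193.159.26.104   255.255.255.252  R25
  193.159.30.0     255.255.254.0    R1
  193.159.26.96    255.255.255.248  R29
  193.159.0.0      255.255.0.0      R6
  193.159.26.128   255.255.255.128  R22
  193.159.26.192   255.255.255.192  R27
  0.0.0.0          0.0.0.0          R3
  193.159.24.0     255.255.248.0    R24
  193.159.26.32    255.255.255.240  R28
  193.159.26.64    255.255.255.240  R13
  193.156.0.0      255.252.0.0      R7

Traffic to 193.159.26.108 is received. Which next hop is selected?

R24

Routes whose prefix contains 193.159.26.108:
  0.0.0.0/0 (default, matches everything) -> R3
  192.0.0.0/6 (192.0.0.0 - 195.255.255.255) -> R21
  193.156.0.0/14 (193.156.0.0 - 193.159.255.255) -> R7
  193.159.0.0/16 (193.159.0.0 - 193.159.255.255) -> R6
  193.159.24.0/21 (193.159.24.0 - 193.159.31.255) -> R24
More-specific entries that do NOT match:
  193.159.26.104/30 (193.159.26.104 - 193.159.26.107) does not contain 193.159.26.108
  193.159.26.96/29 (193.159.26.96 - 193.159.26.103) does not contain 193.159.26.108
  193.159.26.32/28 (193.159.26.32 - 193.159.26.47) does not contain 193.159.26.108
  193.159.26.64/28 (193.159.26.64 - 193.159.26.79) does not contain 193.159.26.108
  193.159.26.192/26 (193.159.26.192 - 193.159.26.255) does not contain 193.159.26.108
  193.159.26.128/25 (193.159.26.128 - 193.159.26.255) does not contain 193.159.26.108
  193.159.30.0/23 (193.159.30.0 - 193.159.31.255) does not contain 193.159.26.108
Longest matching prefix is /21 -> next hop R24.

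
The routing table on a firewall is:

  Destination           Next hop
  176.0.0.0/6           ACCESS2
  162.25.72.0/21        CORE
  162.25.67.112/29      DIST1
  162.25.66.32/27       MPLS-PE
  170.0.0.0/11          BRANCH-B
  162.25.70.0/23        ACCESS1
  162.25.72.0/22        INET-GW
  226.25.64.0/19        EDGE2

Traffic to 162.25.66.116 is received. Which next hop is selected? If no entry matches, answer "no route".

no route

No entry's prefix contains 162.25.66.116; there is no default route.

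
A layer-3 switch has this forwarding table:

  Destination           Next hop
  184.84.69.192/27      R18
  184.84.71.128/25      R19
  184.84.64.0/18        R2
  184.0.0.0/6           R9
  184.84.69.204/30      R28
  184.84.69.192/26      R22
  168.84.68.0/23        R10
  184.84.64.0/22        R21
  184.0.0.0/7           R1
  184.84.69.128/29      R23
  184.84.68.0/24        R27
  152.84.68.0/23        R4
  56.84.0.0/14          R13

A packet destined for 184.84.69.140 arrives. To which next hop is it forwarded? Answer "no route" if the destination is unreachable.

Routes whose prefix contains 184.84.69.140:
  184.0.0.0/6 (184.0.0.0 - 187.255.255.255) -> R9
  184.0.0.0/7 (184.0.0.0 - 185.255.255.255) -> R1
  184.84.64.0/18 (184.84.64.0 - 184.84.127.255) -> R2
More-specific entries that do NOT match:
  184.84.69.204/30 (184.84.69.204 - 184.84.69.207) does not contain 184.84.69.140
  184.84.69.128/29 (184.84.69.128 - 184.84.69.135) does not contain 184.84.69.140
  184.84.69.192/27 (184.84.69.192 - 184.84.69.223) does not contain 184.84.69.140
  184.84.69.192/26 (184.84.69.192 - 184.84.69.255) does not contain 184.84.69.140
  184.84.71.128/25 (184.84.71.128 - 184.84.71.255) does not contain 184.84.69.140
  184.84.68.0/24 (184.84.68.0 - 184.84.68.255) does not contain 184.84.69.140
  168.84.68.0/23 (168.84.68.0 - 168.84.69.255) does not contain 184.84.69.140
  152.84.68.0/23 (152.84.68.0 - 152.84.69.255) does not contain 184.84.69.140
  184.84.64.0/22 (184.84.64.0 - 184.84.67.255) does not contain 184.84.69.140
Longest matching prefix is /18 -> next hop R2.

R2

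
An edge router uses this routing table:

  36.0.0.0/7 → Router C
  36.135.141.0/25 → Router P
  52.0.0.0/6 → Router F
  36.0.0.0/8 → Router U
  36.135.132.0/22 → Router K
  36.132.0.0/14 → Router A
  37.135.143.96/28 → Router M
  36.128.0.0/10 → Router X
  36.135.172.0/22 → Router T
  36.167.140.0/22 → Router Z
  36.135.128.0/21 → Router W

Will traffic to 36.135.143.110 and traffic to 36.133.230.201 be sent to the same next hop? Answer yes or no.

yes

36.135.143.110: longest match 36.132.0.0/14 -> Router A
36.133.230.201: longest match 36.132.0.0/14 -> Router A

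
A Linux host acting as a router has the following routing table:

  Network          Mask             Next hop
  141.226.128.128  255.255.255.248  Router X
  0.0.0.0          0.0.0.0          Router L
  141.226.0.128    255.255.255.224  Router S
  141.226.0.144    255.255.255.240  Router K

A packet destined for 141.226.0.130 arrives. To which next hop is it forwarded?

Router S

Routes whose prefix contains 141.226.0.130:
  0.0.0.0/0 (default, matches everything) -> Router L
  141.226.0.128/27 (141.226.0.128 - 141.226.0.159) -> Router S
More-specific entries that do NOT match:
  141.226.128.128/29 (141.226.128.128 - 141.226.128.135) does not contain 141.226.0.130
  141.226.0.144/28 (141.226.0.144 - 141.226.0.159) does not contain 141.226.0.130
Longest matching prefix is /27 -> next hop Router S.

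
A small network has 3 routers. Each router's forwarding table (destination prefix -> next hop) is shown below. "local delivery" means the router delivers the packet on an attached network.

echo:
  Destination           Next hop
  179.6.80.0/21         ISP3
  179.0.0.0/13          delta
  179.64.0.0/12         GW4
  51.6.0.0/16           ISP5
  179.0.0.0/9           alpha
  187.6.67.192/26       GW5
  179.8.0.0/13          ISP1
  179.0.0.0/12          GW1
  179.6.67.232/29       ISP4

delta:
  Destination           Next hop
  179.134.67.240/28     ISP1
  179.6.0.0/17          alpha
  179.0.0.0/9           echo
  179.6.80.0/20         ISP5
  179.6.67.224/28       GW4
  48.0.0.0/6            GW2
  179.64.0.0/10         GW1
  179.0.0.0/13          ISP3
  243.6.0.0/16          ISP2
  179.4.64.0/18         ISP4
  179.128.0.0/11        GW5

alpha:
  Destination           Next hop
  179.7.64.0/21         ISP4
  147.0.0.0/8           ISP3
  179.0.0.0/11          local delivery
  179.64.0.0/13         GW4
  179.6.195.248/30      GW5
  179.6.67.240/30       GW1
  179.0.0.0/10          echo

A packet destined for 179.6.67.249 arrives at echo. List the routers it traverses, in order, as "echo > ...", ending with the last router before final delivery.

echo > delta > alpha

At echo: longest match for 179.6.67.249 is 179.0.0.0/13 -> delta
At delta: longest match for 179.6.67.249 is 179.6.0.0/17 -> alpha
At alpha: longest match for 179.6.67.249 is 179.0.0.0/11 -> local delivery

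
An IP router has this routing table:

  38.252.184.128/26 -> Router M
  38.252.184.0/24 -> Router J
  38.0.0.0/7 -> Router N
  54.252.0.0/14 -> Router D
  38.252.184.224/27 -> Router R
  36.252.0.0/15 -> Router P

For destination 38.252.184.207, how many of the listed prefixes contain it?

2

Prefixes containing 38.252.184.207:
  38.0.0.0/7 (38.0.0.0 - 39.255.255.255)
  38.252.184.0/24 (38.252.184.0 - 38.252.184.255)
Total matching entries: 2.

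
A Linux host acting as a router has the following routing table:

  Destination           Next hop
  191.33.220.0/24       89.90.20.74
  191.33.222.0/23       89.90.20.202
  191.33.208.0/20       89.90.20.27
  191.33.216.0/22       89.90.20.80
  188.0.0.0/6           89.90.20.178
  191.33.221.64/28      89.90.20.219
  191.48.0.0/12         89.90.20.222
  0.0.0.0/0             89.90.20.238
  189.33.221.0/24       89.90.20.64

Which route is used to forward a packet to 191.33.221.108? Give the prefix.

Entries matching 191.33.221.108:
  0.0.0.0/0 (default, matches everything)
  188.0.0.0/6 (188.0.0.0 - 191.255.255.255)
  191.33.208.0/20 (191.33.208.0 - 191.33.223.255)
Most specific is 191.33.208.0/20.

191.33.208.0/20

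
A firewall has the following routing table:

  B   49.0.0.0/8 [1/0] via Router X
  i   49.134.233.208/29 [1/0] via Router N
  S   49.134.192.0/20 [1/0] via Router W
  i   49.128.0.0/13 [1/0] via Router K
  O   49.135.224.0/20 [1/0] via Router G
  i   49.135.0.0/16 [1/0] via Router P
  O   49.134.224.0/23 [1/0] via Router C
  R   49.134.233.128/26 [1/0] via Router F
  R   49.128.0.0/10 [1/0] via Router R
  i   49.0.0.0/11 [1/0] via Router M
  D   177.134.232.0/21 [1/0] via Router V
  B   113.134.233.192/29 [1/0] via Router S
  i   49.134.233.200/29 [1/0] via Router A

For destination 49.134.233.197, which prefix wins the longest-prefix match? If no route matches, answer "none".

Entries matching 49.134.233.197:
  49.0.0.0/8 (49.0.0.0 - 49.255.255.255)
  49.128.0.0/10 (49.128.0.0 - 49.191.255.255)
  49.128.0.0/13 (49.128.0.0 - 49.135.255.255)
Most specific is 49.128.0.0/13.

49.128.0.0/13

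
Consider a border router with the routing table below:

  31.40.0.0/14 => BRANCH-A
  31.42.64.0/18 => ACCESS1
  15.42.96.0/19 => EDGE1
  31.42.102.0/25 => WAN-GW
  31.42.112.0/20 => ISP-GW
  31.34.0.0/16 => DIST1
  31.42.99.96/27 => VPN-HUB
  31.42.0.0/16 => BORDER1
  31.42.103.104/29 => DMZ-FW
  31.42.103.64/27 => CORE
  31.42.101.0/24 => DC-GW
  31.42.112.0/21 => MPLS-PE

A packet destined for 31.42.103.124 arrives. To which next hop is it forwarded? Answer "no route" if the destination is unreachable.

Routes whose prefix contains 31.42.103.124:
  31.40.0.0/14 (31.40.0.0 - 31.43.255.255) -> BRANCH-A
  31.42.0.0/16 (31.42.0.0 - 31.42.255.255) -> BORDER1
  31.42.64.0/18 (31.42.64.0 - 31.42.127.255) -> ACCESS1
More-specific entries that do NOT match:
  31.42.103.104/29 (31.42.103.104 - 31.42.103.111) does not contain 31.42.103.124
  31.42.99.96/27 (31.42.99.96 - 31.42.99.127) does not contain 31.42.103.124
  31.42.103.64/27 (31.42.103.64 - 31.42.103.95) does not contain 31.42.103.124
  31.42.102.0/25 (31.42.102.0 - 31.42.102.127) does not contain 31.42.103.124
  31.42.101.0/24 (31.42.101.0 - 31.42.101.255) does not contain 31.42.103.124
  31.42.112.0/21 (31.42.112.0 - 31.42.119.255) does not contain 31.42.103.124
  31.42.112.0/20 (31.42.112.0 - 31.42.127.255) does not contain 31.42.103.124
  15.42.96.0/19 (15.42.96.0 - 15.42.127.255) does not contain 31.42.103.124
Longest matching prefix is /18 -> next hop ACCESS1.

ACCESS1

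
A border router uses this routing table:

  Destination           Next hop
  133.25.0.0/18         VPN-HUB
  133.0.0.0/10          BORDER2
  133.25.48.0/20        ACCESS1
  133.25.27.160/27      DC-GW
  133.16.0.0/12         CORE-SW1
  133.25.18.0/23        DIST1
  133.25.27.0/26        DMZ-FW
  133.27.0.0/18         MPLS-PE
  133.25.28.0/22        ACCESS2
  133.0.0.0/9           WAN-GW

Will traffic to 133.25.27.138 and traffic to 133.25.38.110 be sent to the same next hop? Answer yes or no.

133.25.27.138: longest match 133.25.0.0/18 -> VPN-HUB
133.25.38.110: longest match 133.25.0.0/18 -> VPN-HUB

yes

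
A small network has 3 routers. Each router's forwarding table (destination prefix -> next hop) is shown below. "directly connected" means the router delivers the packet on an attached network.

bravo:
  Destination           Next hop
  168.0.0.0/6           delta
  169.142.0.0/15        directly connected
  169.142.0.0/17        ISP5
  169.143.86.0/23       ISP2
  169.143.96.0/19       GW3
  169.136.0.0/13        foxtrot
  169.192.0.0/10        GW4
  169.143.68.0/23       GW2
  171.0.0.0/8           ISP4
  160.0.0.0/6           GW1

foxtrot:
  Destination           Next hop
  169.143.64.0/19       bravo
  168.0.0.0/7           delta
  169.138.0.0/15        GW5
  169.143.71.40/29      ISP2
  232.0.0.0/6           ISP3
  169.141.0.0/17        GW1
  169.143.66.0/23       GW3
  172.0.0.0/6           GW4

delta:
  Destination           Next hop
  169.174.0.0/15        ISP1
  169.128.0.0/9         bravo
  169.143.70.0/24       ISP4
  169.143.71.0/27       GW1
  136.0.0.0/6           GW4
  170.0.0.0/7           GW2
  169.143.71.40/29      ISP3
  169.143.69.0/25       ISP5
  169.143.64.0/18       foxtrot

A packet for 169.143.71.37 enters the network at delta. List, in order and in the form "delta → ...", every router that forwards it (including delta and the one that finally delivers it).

delta → foxtrot → bravo

At delta: longest match for 169.143.71.37 is 169.143.64.0/18 -> foxtrot
At foxtrot: longest match for 169.143.71.37 is 169.143.64.0/19 -> bravo
At bravo: longest match for 169.143.71.37 is 169.142.0.0/15 -> directly connected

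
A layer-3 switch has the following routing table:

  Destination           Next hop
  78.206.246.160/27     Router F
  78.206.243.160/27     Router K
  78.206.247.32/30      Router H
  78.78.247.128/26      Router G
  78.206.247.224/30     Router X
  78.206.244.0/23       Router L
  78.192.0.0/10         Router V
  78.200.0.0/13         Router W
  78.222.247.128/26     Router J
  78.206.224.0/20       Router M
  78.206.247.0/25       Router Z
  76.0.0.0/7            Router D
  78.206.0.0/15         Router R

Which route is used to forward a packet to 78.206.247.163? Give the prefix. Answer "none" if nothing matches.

78.206.0.0/15

Entries matching 78.206.247.163:
  78.192.0.0/10 (78.192.0.0 - 78.255.255.255)
  78.200.0.0/13 (78.200.0.0 - 78.207.255.255)
  78.206.0.0/15 (78.206.0.0 - 78.207.255.255)
Most specific is 78.206.0.0/15.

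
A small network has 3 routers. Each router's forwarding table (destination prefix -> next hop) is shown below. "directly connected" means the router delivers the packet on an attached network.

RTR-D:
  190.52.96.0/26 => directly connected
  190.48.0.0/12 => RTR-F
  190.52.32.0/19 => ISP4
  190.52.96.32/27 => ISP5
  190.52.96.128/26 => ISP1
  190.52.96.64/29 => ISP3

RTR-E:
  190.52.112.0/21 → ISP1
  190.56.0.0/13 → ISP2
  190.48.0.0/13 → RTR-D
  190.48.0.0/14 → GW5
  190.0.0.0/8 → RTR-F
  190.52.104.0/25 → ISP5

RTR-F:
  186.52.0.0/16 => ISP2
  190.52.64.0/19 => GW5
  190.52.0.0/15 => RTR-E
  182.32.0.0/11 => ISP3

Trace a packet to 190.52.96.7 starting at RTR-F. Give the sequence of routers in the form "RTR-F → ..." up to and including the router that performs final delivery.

At RTR-F: longest match for 190.52.96.7 is 190.52.0.0/15 -> RTR-E
At RTR-E: longest match for 190.52.96.7 is 190.48.0.0/13 -> RTR-D
At RTR-D: longest match for 190.52.96.7 is 190.52.96.0/26 -> directly connected

RTR-F → RTR-E → RTR-D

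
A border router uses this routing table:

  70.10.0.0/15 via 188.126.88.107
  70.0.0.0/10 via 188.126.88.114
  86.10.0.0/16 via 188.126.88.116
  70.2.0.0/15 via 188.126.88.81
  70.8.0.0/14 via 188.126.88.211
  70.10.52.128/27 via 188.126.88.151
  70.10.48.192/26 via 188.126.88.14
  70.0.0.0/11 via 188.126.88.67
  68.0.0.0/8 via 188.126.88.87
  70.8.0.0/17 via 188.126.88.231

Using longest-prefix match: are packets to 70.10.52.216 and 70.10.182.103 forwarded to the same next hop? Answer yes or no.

70.10.52.216: longest match 70.10.0.0/15 -> 188.126.88.107
70.10.182.103: longest match 70.10.0.0/15 -> 188.126.88.107

yes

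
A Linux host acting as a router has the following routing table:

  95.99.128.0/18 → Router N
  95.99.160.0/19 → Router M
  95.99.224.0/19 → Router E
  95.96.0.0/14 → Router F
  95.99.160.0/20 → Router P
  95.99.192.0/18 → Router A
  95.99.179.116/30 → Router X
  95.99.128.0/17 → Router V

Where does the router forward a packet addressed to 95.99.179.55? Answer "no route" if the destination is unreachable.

Router M

Routes whose prefix contains 95.99.179.55:
  95.96.0.0/14 (95.96.0.0 - 95.99.255.255) -> Router F
  95.99.128.0/17 (95.99.128.0 - 95.99.255.255) -> Router V
  95.99.128.0/18 (95.99.128.0 - 95.99.191.255) -> Router N
  95.99.160.0/19 (95.99.160.0 - 95.99.191.255) -> Router M
More-specific entries that do NOT match:
  95.99.179.116/30 (95.99.179.116 - 95.99.179.119) does not contain 95.99.179.55
  95.99.160.0/20 (95.99.160.0 - 95.99.175.255) does not contain 95.99.179.55
Longest matching prefix is /19 -> next hop Router M.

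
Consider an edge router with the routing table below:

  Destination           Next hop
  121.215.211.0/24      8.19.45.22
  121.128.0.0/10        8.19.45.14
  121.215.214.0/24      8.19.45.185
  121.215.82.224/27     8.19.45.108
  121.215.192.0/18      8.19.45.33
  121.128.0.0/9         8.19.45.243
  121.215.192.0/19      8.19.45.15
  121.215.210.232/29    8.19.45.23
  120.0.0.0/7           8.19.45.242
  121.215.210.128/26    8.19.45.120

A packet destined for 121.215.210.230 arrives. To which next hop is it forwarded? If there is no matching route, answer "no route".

8.19.45.15

Routes whose prefix contains 121.215.210.230:
  120.0.0.0/7 (120.0.0.0 - 121.255.255.255) -> 8.19.45.242
  121.128.0.0/9 (121.128.0.0 - 121.255.255.255) -> 8.19.45.243
  121.215.192.0/18 (121.215.192.0 - 121.215.255.255) -> 8.19.45.33
  121.215.192.0/19 (121.215.192.0 - 121.215.223.255) -> 8.19.45.15
More-specific entries that do NOT match:
  121.215.210.232/29 (121.215.210.232 - 121.215.210.239) does not contain 121.215.210.230
  121.215.82.224/27 (121.215.82.224 - 121.215.82.255) does not contain 121.215.210.230
  121.215.210.128/26 (121.215.210.128 - 121.215.210.191) does not contain 121.215.210.230
  121.215.211.0/24 (121.215.211.0 - 121.215.211.255) does not contain 121.215.210.230
  121.215.214.0/24 (121.215.214.0 - 121.215.214.255) does not contain 121.215.210.230
Longest matching prefix is /19 -> next hop 8.19.45.15.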